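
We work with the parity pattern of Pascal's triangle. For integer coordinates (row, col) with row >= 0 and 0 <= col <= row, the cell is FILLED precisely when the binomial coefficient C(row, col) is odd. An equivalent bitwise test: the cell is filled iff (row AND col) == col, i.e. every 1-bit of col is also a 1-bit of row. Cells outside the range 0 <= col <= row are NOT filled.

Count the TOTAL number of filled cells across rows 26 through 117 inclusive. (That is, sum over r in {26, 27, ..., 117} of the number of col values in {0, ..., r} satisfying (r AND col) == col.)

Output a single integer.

r26=11010 pc3: +8 =8
r27=11011 pc4: +16 =24
r28=11100 pc3: +8 =32
r29=11101 pc4: +16 =48
r30=11110 pc4: +16 =64
r31=11111 pc5: +32 =96
r32=100000 pc1: +2 =98
r33=100001 pc2: +4 =102
r34=100010 pc2: +4 =106
r35=100011 pc3: +8 =114
r36=100100 pc2: +4 =118
r37=100101 pc3: +8 =126
r38=100110 pc3: +8 =134
r39=100111 pc4: +16 =150
r40=101000 pc2: +4 =154
r41=101001 pc3: +8 =162
r42=101010 pc3: +8 =170
r43=101011 pc4: +16 =186
r44=101100 pc3: +8 =194
r45=101101 pc4: +16 =210
r46=101110 pc4: +16 =226
r47=101111 pc5: +32 =258
r48=110000 pc2: +4 =262
r49=110001 pc3: +8 =270
r50=110010 pc3: +8 =278
r51=110011 pc4: +16 =294
r52=110100 pc3: +8 =302
r53=110101 pc4: +16 =318
r54=110110 pc4: +16 =334
r55=110111 pc5: +32 =366
r56=111000 pc3: +8 =374
r57=111001 pc4: +16 =390
r58=111010 pc4: +16 =406
r59=111011 pc5: +32 =438
r60=111100 pc4: +16 =454
r61=111101 pc5: +32 =486
r62=111110 pc5: +32 =518
r63=111111 pc6: +64 =582
r64=1000000 pc1: +2 =584
r65=1000001 pc2: +4 =588
r66=1000010 pc2: +4 =592
r67=1000011 pc3: +8 =600
r68=1000100 pc2: +4 =604
r69=1000101 pc3: +8 =612
r70=1000110 pc3: +8 =620
r71=1000111 pc4: +16 =636
r72=1001000 pc2: +4 =640
r73=1001001 pc3: +8 =648
r74=1001010 pc3: +8 =656
r75=1001011 pc4: +16 =672
r76=1001100 pc3: +8 =680
r77=1001101 pc4: +16 =696
r78=1001110 pc4: +16 =712
r79=1001111 pc5: +32 =744
r80=1010000 pc2: +4 =748
r81=1010001 pc3: +8 =756
r82=1010010 pc3: +8 =764
r83=1010011 pc4: +16 =780
r84=1010100 pc3: +8 =788
r85=1010101 pc4: +16 =804
r86=1010110 pc4: +16 =820
r87=1010111 pc5: +32 =852
r88=1011000 pc3: +8 =860
r89=1011001 pc4: +16 =876
r90=1011010 pc4: +16 =892
r91=1011011 pc5: +32 =924
r92=1011100 pc4: +16 =940
r93=1011101 pc5: +32 =972
r94=1011110 pc5: +32 =1004
r95=1011111 pc6: +64 =1068
r96=1100000 pc2: +4 =1072
r97=1100001 pc3: +8 =1080
r98=1100010 pc3: +8 =1088
r99=1100011 pc4: +16 =1104
r100=1100100 pc3: +8 =1112
r101=1100101 pc4: +16 =1128
r102=1100110 pc4: +16 =1144
r103=1100111 pc5: +32 =1176
r104=1101000 pc3: +8 =1184
r105=1101001 pc4: +16 =1200
r106=1101010 pc4: +16 =1216
r107=1101011 pc5: +32 =1248
r108=1101100 pc4: +16 =1264
r109=1101101 pc5: +32 =1296
r110=1101110 pc5: +32 =1328
r111=1101111 pc6: +64 =1392
r112=1110000 pc3: +8 =1400
r113=1110001 pc4: +16 =1416
r114=1110010 pc4: +16 =1432
r115=1110011 pc5: +32 =1464
r116=1110100 pc4: +16 =1480
r117=1110101 pc5: +32 =1512

Answer: 1512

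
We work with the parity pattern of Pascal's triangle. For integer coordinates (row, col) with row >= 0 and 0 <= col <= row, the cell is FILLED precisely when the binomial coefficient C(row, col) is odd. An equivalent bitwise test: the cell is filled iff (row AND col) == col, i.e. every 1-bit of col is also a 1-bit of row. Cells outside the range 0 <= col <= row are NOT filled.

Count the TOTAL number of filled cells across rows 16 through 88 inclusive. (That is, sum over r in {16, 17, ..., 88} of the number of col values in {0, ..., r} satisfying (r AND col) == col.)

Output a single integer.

Answer: 926

Derivation:
r16=10000 pc1: +2 =2
r17=10001 pc2: +4 =6
r18=10010 pc2: +4 =10
r19=10011 pc3: +8 =18
r20=10100 pc2: +4 =22
r21=10101 pc3: +8 =30
r22=10110 pc3: +8 =38
r23=10111 pc4: +16 =54
r24=11000 pc2: +4 =58
r25=11001 pc3: +8 =66
r26=11010 pc3: +8 =74
r27=11011 pc4: +16 =90
r28=11100 pc3: +8 =98
r29=11101 pc4: +16 =114
r30=11110 pc4: +16 =130
r31=11111 pc5: +32 =162
r32=100000 pc1: +2 =164
r33=100001 pc2: +4 =168
r34=100010 pc2: +4 =172
r35=100011 pc3: +8 =180
r36=100100 pc2: +4 =184
r37=100101 pc3: +8 =192
r38=100110 pc3: +8 =200
r39=100111 pc4: +16 =216
r40=101000 pc2: +4 =220
r41=101001 pc3: +8 =228
r42=101010 pc3: +8 =236
r43=101011 pc4: +16 =252
r44=101100 pc3: +8 =260
r45=101101 pc4: +16 =276
r46=101110 pc4: +16 =292
r47=101111 pc5: +32 =324
r48=110000 pc2: +4 =328
r49=110001 pc3: +8 =336
r50=110010 pc3: +8 =344
r51=110011 pc4: +16 =360
r52=110100 pc3: +8 =368
r53=110101 pc4: +16 =384
r54=110110 pc4: +16 =400
r55=110111 pc5: +32 =432
r56=111000 pc3: +8 =440
r57=111001 pc4: +16 =456
r58=111010 pc4: +16 =472
r59=111011 pc5: +32 =504
r60=111100 pc4: +16 =520
r61=111101 pc5: +32 =552
r62=111110 pc5: +32 =584
r63=111111 pc6: +64 =648
r64=1000000 pc1: +2 =650
r65=1000001 pc2: +4 =654
r66=1000010 pc2: +4 =658
r67=1000011 pc3: +8 =666
r68=1000100 pc2: +4 =670
r69=1000101 pc3: +8 =678
r70=1000110 pc3: +8 =686
r71=1000111 pc4: +16 =702
r72=1001000 pc2: +4 =706
r73=1001001 pc3: +8 =714
r74=1001010 pc3: +8 =722
r75=1001011 pc4: +16 =738
r76=1001100 pc3: +8 =746
r77=1001101 pc4: +16 =762
r78=1001110 pc4: +16 =778
r79=1001111 pc5: +32 =810
r80=1010000 pc2: +4 =814
r81=1010001 pc3: +8 =822
r82=1010010 pc3: +8 =830
r83=1010011 pc4: +16 =846
r84=1010100 pc3: +8 =854
r85=1010101 pc4: +16 =870
r86=1010110 pc4: +16 =886
r87=1010111 pc5: +32 =918
r88=1011000 pc3: +8 =926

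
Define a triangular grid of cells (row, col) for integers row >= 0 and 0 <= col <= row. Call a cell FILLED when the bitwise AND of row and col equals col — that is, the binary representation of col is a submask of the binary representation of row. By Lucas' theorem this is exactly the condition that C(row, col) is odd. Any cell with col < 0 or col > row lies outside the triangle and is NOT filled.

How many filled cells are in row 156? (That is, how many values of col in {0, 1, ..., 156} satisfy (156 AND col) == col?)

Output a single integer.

156 in binary = 10011100
popcount(156) = number of 1-bits in 10011100 = 4
A col c satisfies (156 AND c) == c iff every set bit of c is also set in 156; each of the 4 set bits of 156 can independently be on or off in c.
count = 2^4 = 16

Answer: 16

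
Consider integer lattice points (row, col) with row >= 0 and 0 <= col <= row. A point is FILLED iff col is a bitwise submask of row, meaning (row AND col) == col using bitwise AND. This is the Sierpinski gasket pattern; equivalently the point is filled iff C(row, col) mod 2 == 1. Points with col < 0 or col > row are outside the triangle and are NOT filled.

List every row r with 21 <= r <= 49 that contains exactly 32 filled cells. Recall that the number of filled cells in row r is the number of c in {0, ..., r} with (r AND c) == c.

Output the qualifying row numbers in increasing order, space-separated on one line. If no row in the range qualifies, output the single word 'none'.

Answer: 31 47

Derivation:
Row r has 2^popcount(r) filled cells, so we need popcount(r) = log2(32) = 5.
Scan r = 21..49 and keep those with exactly 5 one-bits:
r=21=10101 popcount=3 -> skip
r=22=10110 popcount=3 -> skip
r=23=10111 popcount=4 -> skip
r=24=11000 popcount=2 -> skip
r=25=11001 popcount=3 -> skip
r=26=11010 popcount=3 -> skip
r=27=11011 popcount=4 -> skip
r=28=11100 popcount=3 -> skip
r=29=11101 popcount=4 -> skip
r=30=11110 popcount=4 -> skip
r=31=11111 popcount=5 -> KEEP
r=32=100000 popcount=1 -> skip
r=33=100001 popcount=2 -> skip
r=34=100010 popcount=2 -> skip
r=35=100011 popcount=3 -> skip
r=36=100100 popcount=2 -> skip
r=37=100101 popcount=3 -> skip
r=38=100110 popcount=3 -> skip
r=39=100111 popcount=4 -> skip
r=40=101000 popcount=2 -> skip
r=41=101001 popcount=3 -> skip
r=42=101010 popcount=3 -> skip
r=43=101011 popcount=4 -> skip
r=44=101100 popcount=3 -> skip
r=45=101101 popcount=4 -> skip
r=46=101110 popcount=4 -> skip
r=47=101111 popcount=5 -> KEEP
r=48=110000 popcount=2 -> skip
r=49=110001 popcount=3 -> skip
Kept rows: 31 47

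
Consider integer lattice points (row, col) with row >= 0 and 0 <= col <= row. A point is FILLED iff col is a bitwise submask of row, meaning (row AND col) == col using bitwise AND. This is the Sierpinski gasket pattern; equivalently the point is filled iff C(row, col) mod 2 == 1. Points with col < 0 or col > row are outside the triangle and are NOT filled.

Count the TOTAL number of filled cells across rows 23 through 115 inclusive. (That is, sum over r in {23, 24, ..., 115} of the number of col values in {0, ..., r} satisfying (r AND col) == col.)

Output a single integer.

r23=10111 pc4: +16 =16
r24=11000 pc2: +4 =20
r25=11001 pc3: +8 =28
r26=11010 pc3: +8 =36
r27=11011 pc4: +16 =52
r28=11100 pc3: +8 =60
r29=11101 pc4: +16 =76
r30=11110 pc4: +16 =92
r31=11111 pc5: +32 =124
r32=100000 pc1: +2 =126
r33=100001 pc2: +4 =130
r34=100010 pc2: +4 =134
r35=100011 pc3: +8 =142
r36=100100 pc2: +4 =146
r37=100101 pc3: +8 =154
r38=100110 pc3: +8 =162
r39=100111 pc4: +16 =178
r40=101000 pc2: +4 =182
r41=101001 pc3: +8 =190
r42=101010 pc3: +8 =198
r43=101011 pc4: +16 =214
r44=101100 pc3: +8 =222
r45=101101 pc4: +16 =238
r46=101110 pc4: +16 =254
r47=101111 pc5: +32 =286
r48=110000 pc2: +4 =290
r49=110001 pc3: +8 =298
r50=110010 pc3: +8 =306
r51=110011 pc4: +16 =322
r52=110100 pc3: +8 =330
r53=110101 pc4: +16 =346
r54=110110 pc4: +16 =362
r55=110111 pc5: +32 =394
r56=111000 pc3: +8 =402
r57=111001 pc4: +16 =418
r58=111010 pc4: +16 =434
r59=111011 pc5: +32 =466
r60=111100 pc4: +16 =482
r61=111101 pc5: +32 =514
r62=111110 pc5: +32 =546
r63=111111 pc6: +64 =610
r64=1000000 pc1: +2 =612
r65=1000001 pc2: +4 =616
r66=1000010 pc2: +4 =620
r67=1000011 pc3: +8 =628
r68=1000100 pc2: +4 =632
r69=1000101 pc3: +8 =640
r70=1000110 pc3: +8 =648
r71=1000111 pc4: +16 =664
r72=1001000 pc2: +4 =668
r73=1001001 pc3: +8 =676
r74=1001010 pc3: +8 =684
r75=1001011 pc4: +16 =700
r76=1001100 pc3: +8 =708
r77=1001101 pc4: +16 =724
r78=1001110 pc4: +16 =740
r79=1001111 pc5: +32 =772
r80=1010000 pc2: +4 =776
r81=1010001 pc3: +8 =784
r82=1010010 pc3: +8 =792
r83=1010011 pc4: +16 =808
r84=1010100 pc3: +8 =816
r85=1010101 pc4: +16 =832
r86=1010110 pc4: +16 =848
r87=1010111 pc5: +32 =880
r88=1011000 pc3: +8 =888
r89=1011001 pc4: +16 =904
r90=1011010 pc4: +16 =920
r91=1011011 pc5: +32 =952
r92=1011100 pc4: +16 =968
r93=1011101 pc5: +32 =1000
r94=1011110 pc5: +32 =1032
r95=1011111 pc6: +64 =1096
r96=1100000 pc2: +4 =1100
r97=1100001 pc3: +8 =1108
r98=1100010 pc3: +8 =1116
r99=1100011 pc4: +16 =1132
r100=1100100 pc3: +8 =1140
r101=1100101 pc4: +16 =1156
r102=1100110 pc4: +16 =1172
r103=1100111 pc5: +32 =1204
r104=1101000 pc3: +8 =1212
r105=1101001 pc4: +16 =1228
r106=1101010 pc4: +16 =1244
r107=1101011 pc5: +32 =1276
r108=1101100 pc4: +16 =1292
r109=1101101 pc5: +32 =1324
r110=1101110 pc5: +32 =1356
r111=1101111 pc6: +64 =1420
r112=1110000 pc3: +8 =1428
r113=1110001 pc4: +16 =1444
r114=1110010 pc4: +16 =1460
r115=1110011 pc5: +32 =1492

Answer: 1492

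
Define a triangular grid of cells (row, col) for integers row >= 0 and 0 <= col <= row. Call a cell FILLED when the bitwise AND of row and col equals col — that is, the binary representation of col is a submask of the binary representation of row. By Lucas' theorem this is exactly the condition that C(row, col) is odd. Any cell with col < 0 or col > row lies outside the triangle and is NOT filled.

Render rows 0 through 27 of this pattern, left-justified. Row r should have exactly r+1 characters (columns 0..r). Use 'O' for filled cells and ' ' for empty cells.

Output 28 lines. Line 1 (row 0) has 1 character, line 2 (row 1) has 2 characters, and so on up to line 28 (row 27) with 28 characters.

Answer: O
OO
O O
OOOO
O   O
OO  OO
O O O O
OOOOOOOO
O       O
OO      OO
O O     O O
OOOO    OOOO
O   O   O   O
OO  OO  OO  OO
O O O O O O O O
OOOOOOOOOOOOOOOO
O               O
OO              OO
O O             O O
OOOO            OOOO
O   O           O   O
OO  OO          OO  OO
O O O O         O O O O
OOOOOOOO        OOOOOOOO
O       O       O       O
OO      OO      OO      OO
O O     O O     O O     O O
OOOO    OOOO    OOOO    OOOO

Derivation:
r0=0: O
r1=1: OO
r2=10: O O
r3=11: OOOO
r4=100: O   O
r5=101: OO  OO
r6=110: O O O O
r7=111: OOOOOOOO
r8=1000: O       O
r9=1001: OO      OO
r10=1010: O O     O O
r11=1011: OOOO    OOOO
r12=1100: O   O   O   O
r13=1101: OO  OO  OO  OO
r14=1110: O O O O O O O O
r15=1111: OOOOOOOOOOOOOOOO
r16=10000: O               O
r17=10001: OO              OO
r18=10010: O O             O O
r19=10011: OOOO            OOOO
r20=10100: O   O           O   O
r21=10101: OO  OO          OO  OO
r22=10110: O O O O         O O O O
r23=10111: OOOOOOOO        OOOOOOOO
r24=11000: O       O       O       O
r25=11001: OO      OO      OO      OO
r26=11010: O O     O O     O O     O O
r27=11011: OOOO    OOOO    OOOO    OOOO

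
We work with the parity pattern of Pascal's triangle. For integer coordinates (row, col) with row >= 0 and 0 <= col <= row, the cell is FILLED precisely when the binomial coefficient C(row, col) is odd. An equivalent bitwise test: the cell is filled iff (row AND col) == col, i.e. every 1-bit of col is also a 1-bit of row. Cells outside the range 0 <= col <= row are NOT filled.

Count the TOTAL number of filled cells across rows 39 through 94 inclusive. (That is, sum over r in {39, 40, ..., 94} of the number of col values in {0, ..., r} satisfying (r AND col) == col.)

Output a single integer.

r39=100111 pc4: +16 =16
r40=101000 pc2: +4 =20
r41=101001 pc3: +8 =28
r42=101010 pc3: +8 =36
r43=101011 pc4: +16 =52
r44=101100 pc3: +8 =60
r45=101101 pc4: +16 =76
r46=101110 pc4: +16 =92
r47=101111 pc5: +32 =124
r48=110000 pc2: +4 =128
r49=110001 pc3: +8 =136
r50=110010 pc3: +8 =144
r51=110011 pc4: +16 =160
r52=110100 pc3: +8 =168
r53=110101 pc4: +16 =184
r54=110110 pc4: +16 =200
r55=110111 pc5: +32 =232
r56=111000 pc3: +8 =240
r57=111001 pc4: +16 =256
r58=111010 pc4: +16 =272
r59=111011 pc5: +32 =304
r60=111100 pc4: +16 =320
r61=111101 pc5: +32 =352
r62=111110 pc5: +32 =384
r63=111111 pc6: +64 =448
r64=1000000 pc1: +2 =450
r65=1000001 pc2: +4 =454
r66=1000010 pc2: +4 =458
r67=1000011 pc3: +8 =466
r68=1000100 pc2: +4 =470
r69=1000101 pc3: +8 =478
r70=1000110 pc3: +8 =486
r71=1000111 pc4: +16 =502
r72=1001000 pc2: +4 =506
r73=1001001 pc3: +8 =514
r74=1001010 pc3: +8 =522
r75=1001011 pc4: +16 =538
r76=1001100 pc3: +8 =546
r77=1001101 pc4: +16 =562
r78=1001110 pc4: +16 =578
r79=1001111 pc5: +32 =610
r80=1010000 pc2: +4 =614
r81=1010001 pc3: +8 =622
r82=1010010 pc3: +8 =630
r83=1010011 pc4: +16 =646
r84=1010100 pc3: +8 =654
r85=1010101 pc4: +16 =670
r86=1010110 pc4: +16 =686
r87=1010111 pc5: +32 =718
r88=1011000 pc3: +8 =726
r89=1011001 pc4: +16 =742
r90=1011010 pc4: +16 =758
r91=1011011 pc5: +32 =790
r92=1011100 pc4: +16 =806
r93=1011101 pc5: +32 =838
r94=1011110 pc5: +32 =870

Answer: 870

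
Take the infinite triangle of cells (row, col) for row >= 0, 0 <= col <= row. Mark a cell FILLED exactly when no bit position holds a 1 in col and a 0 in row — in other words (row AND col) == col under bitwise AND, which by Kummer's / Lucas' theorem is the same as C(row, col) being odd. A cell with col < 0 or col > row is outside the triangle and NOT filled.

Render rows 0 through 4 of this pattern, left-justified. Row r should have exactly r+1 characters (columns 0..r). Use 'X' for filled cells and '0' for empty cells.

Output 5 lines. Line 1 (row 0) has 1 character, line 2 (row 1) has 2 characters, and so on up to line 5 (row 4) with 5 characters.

r0=0: X
r1=1: XX
r2=10: X0X
r3=11: XXXX
r4=100: X000X

Answer: X
XX
X0X
XXXX
X000X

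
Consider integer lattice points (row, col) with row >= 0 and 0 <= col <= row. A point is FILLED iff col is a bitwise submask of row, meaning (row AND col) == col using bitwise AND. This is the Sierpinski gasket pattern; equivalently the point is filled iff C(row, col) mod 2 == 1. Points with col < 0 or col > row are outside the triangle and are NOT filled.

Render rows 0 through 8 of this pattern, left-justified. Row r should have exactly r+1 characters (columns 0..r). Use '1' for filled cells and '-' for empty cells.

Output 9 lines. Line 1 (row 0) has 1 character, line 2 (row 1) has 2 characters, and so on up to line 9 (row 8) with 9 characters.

Answer: 1
11
1-1
1111
1---1
11--11
1-1-1-1
11111111
1-------1

Derivation:
r0=0: 1
r1=1: 11
r2=10: 1-1
r3=11: 1111
r4=100: 1---1
r5=101: 11--11
r6=110: 1-1-1-1
r7=111: 11111111
r8=1000: 1-------1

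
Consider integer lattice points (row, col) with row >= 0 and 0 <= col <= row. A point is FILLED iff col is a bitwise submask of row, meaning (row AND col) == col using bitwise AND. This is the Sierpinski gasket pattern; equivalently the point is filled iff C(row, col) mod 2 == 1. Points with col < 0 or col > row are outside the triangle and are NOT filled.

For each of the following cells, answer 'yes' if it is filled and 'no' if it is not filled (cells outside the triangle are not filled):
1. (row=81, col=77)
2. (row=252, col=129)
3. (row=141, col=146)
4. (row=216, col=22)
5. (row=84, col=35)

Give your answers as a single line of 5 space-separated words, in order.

(81,77): row=0b1010001, col=0b1001101, row AND col = 0b1000001 = 65; 65 != 77 -> empty
(252,129): row=0b11111100, col=0b10000001, row AND col = 0b10000000 = 128; 128 != 129 -> empty
(141,146): col outside [0, 141] -> not filled
(216,22): row=0b11011000, col=0b10110, row AND col = 0b10000 = 16; 16 != 22 -> empty
(84,35): row=0b1010100, col=0b100011, row AND col = 0b0 = 0; 0 != 35 -> empty

Answer: no no no no no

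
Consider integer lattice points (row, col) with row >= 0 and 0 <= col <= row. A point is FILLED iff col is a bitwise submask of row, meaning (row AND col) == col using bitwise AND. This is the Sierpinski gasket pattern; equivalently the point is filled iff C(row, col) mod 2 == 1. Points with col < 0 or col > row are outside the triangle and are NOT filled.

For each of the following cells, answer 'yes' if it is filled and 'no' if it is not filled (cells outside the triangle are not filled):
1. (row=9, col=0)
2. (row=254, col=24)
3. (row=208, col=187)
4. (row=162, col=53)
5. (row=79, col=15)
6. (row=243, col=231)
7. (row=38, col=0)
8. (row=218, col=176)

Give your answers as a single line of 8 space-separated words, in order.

Answer: yes yes no no yes no yes no

Derivation:
(9,0): row=0b1001, col=0b0, row AND col = 0b0 = 0; 0 == 0 -> filled
(254,24): row=0b11111110, col=0b11000, row AND col = 0b11000 = 24; 24 == 24 -> filled
(208,187): row=0b11010000, col=0b10111011, row AND col = 0b10010000 = 144; 144 != 187 -> empty
(162,53): row=0b10100010, col=0b110101, row AND col = 0b100000 = 32; 32 != 53 -> empty
(79,15): row=0b1001111, col=0b1111, row AND col = 0b1111 = 15; 15 == 15 -> filled
(243,231): row=0b11110011, col=0b11100111, row AND col = 0b11100011 = 227; 227 != 231 -> empty
(38,0): row=0b100110, col=0b0, row AND col = 0b0 = 0; 0 == 0 -> filled
(218,176): row=0b11011010, col=0b10110000, row AND col = 0b10010000 = 144; 144 != 176 -> empty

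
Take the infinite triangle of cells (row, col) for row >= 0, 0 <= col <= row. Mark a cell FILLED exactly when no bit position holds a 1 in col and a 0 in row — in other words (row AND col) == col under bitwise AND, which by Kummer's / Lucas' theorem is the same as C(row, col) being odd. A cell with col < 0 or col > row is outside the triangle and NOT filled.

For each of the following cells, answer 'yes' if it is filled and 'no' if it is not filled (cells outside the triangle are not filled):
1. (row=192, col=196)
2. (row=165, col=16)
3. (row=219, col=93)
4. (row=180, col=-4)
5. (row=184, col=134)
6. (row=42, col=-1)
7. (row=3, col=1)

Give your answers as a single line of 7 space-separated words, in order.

(192,196): col outside [0, 192] -> not filled
(165,16): row=0b10100101, col=0b10000, row AND col = 0b0 = 0; 0 != 16 -> empty
(219,93): row=0b11011011, col=0b1011101, row AND col = 0b1011001 = 89; 89 != 93 -> empty
(180,-4): col outside [0, 180] -> not filled
(184,134): row=0b10111000, col=0b10000110, row AND col = 0b10000000 = 128; 128 != 134 -> empty
(42,-1): col outside [0, 42] -> not filled
(3,1): row=0b11, col=0b1, row AND col = 0b1 = 1; 1 == 1 -> filled

Answer: no no no no no no yes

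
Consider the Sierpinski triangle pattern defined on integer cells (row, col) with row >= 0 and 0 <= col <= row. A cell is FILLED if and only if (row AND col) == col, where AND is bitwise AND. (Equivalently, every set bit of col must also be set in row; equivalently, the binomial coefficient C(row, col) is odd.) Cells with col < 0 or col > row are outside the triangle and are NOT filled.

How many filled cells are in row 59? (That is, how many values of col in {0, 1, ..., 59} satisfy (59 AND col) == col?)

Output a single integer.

59 in binary = 111011
popcount(59) = number of 1-bits in 111011 = 5
A col c satisfies (59 AND c) == c iff every set bit of c is also set in 59; each of the 5 set bits of 59 can independently be on or off in c.
count = 2^5 = 32

Answer: 32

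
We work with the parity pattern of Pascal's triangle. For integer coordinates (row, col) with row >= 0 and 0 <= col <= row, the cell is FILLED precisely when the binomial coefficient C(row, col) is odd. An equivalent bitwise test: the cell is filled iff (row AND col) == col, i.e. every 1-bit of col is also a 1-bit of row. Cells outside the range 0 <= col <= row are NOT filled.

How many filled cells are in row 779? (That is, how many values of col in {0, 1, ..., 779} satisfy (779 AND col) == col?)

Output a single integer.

Answer: 32

Derivation:
779 in binary = 1100001011
popcount(779) = number of 1-bits in 1100001011 = 5
A col c satisfies (779 AND c) == c iff every set bit of c is also set in 779; each of the 5 set bits of 779 can independently be on or off in c.
count = 2^5 = 32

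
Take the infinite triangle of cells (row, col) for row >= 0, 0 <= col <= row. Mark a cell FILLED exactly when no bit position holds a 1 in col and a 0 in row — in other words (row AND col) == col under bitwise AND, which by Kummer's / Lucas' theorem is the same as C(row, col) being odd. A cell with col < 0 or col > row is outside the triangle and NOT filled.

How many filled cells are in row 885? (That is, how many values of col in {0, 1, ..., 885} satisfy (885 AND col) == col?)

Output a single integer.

Answer: 128

Derivation:
885 in binary = 1101110101
popcount(885) = number of 1-bits in 1101110101 = 7
A col c satisfies (885 AND c) == c iff every set bit of c is also set in 885; each of the 7 set bits of 885 can independently be on or off in c.
count = 2^7 = 128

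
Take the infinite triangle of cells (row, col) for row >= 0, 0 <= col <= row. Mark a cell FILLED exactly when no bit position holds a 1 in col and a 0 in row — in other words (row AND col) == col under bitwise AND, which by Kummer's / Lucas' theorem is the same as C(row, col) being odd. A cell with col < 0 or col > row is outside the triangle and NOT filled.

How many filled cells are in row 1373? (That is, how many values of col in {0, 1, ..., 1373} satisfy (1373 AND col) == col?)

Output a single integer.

1373 in binary = 10101011101
popcount(1373) = number of 1-bits in 10101011101 = 7
A col c satisfies (1373 AND c) == c iff every set bit of c is also set in 1373; each of the 7 set bits of 1373 can independently be on or off in c.
count = 2^7 = 128

Answer: 128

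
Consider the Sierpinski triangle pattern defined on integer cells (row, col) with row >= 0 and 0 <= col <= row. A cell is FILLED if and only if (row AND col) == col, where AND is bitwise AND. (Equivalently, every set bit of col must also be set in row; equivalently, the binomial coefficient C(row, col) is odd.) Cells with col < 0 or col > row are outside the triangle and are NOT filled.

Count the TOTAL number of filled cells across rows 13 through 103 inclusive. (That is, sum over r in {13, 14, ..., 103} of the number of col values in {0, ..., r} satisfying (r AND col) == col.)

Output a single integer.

r13=1101 pc3: +8 =8
r14=1110 pc3: +8 =16
r15=1111 pc4: +16 =32
r16=10000 pc1: +2 =34
r17=10001 pc2: +4 =38
r18=10010 pc2: +4 =42
r19=10011 pc3: +8 =50
r20=10100 pc2: +4 =54
r21=10101 pc3: +8 =62
r22=10110 pc3: +8 =70
r23=10111 pc4: +16 =86
r24=11000 pc2: +4 =90
r25=11001 pc3: +8 =98
r26=11010 pc3: +8 =106
r27=11011 pc4: +16 =122
r28=11100 pc3: +8 =130
r29=11101 pc4: +16 =146
r30=11110 pc4: +16 =162
r31=11111 pc5: +32 =194
r32=100000 pc1: +2 =196
r33=100001 pc2: +4 =200
r34=100010 pc2: +4 =204
r35=100011 pc3: +8 =212
r36=100100 pc2: +4 =216
r37=100101 pc3: +8 =224
r38=100110 pc3: +8 =232
r39=100111 pc4: +16 =248
r40=101000 pc2: +4 =252
r41=101001 pc3: +8 =260
r42=101010 pc3: +8 =268
r43=101011 pc4: +16 =284
r44=101100 pc3: +8 =292
r45=101101 pc4: +16 =308
r46=101110 pc4: +16 =324
r47=101111 pc5: +32 =356
r48=110000 pc2: +4 =360
r49=110001 pc3: +8 =368
r50=110010 pc3: +8 =376
r51=110011 pc4: +16 =392
r52=110100 pc3: +8 =400
r53=110101 pc4: +16 =416
r54=110110 pc4: +16 =432
r55=110111 pc5: +32 =464
r56=111000 pc3: +8 =472
r57=111001 pc4: +16 =488
r58=111010 pc4: +16 =504
r59=111011 pc5: +32 =536
r60=111100 pc4: +16 =552
r61=111101 pc5: +32 =584
r62=111110 pc5: +32 =616
r63=111111 pc6: +64 =680
r64=1000000 pc1: +2 =682
r65=1000001 pc2: +4 =686
r66=1000010 pc2: +4 =690
r67=1000011 pc3: +8 =698
r68=1000100 pc2: +4 =702
r69=1000101 pc3: +8 =710
r70=1000110 pc3: +8 =718
r71=1000111 pc4: +16 =734
r72=1001000 pc2: +4 =738
r73=1001001 pc3: +8 =746
r74=1001010 pc3: +8 =754
r75=1001011 pc4: +16 =770
r76=1001100 pc3: +8 =778
r77=1001101 pc4: +16 =794
r78=1001110 pc4: +16 =810
r79=1001111 pc5: +32 =842
r80=1010000 pc2: +4 =846
r81=1010001 pc3: +8 =854
r82=1010010 pc3: +8 =862
r83=1010011 pc4: +16 =878
r84=1010100 pc3: +8 =886
r85=1010101 pc4: +16 =902
r86=1010110 pc4: +16 =918
r87=1010111 pc5: +32 =950
r88=1011000 pc3: +8 =958
r89=1011001 pc4: +16 =974
r90=1011010 pc4: +16 =990
r91=1011011 pc5: +32 =1022
r92=1011100 pc4: +16 =1038
r93=1011101 pc5: +32 =1070
r94=1011110 pc5: +32 =1102
r95=1011111 pc6: +64 =1166
r96=1100000 pc2: +4 =1170
r97=1100001 pc3: +8 =1178
r98=1100010 pc3: +8 =1186
r99=1100011 pc4: +16 =1202
r100=1100100 pc3: +8 =1210
r101=1100101 pc4: +16 =1226
r102=1100110 pc4: +16 =1242
r103=1100111 pc5: +32 =1274

Answer: 1274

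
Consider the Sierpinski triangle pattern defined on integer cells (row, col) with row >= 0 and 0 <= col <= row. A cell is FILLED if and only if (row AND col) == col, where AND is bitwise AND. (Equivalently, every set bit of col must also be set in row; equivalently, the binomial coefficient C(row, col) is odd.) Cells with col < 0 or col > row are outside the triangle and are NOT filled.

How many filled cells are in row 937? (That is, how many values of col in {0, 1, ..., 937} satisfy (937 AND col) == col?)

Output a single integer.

937 in binary = 1110101001
popcount(937) = number of 1-bits in 1110101001 = 6
A col c satisfies (937 AND c) == c iff every set bit of c is also set in 937; each of the 6 set bits of 937 can independently be on or off in c.
count = 2^6 = 64

Answer: 64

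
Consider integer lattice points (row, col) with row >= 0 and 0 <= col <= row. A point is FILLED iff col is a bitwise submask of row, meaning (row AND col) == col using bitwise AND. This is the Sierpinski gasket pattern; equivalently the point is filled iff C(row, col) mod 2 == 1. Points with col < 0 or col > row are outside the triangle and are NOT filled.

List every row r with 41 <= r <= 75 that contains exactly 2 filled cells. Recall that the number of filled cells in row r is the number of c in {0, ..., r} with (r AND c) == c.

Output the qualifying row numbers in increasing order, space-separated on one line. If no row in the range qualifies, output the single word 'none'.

Answer: 64

Derivation:
Row r has 2^popcount(r) filled cells, so we need popcount(r) = log2(2) = 1.
Scan r = 41..75 and keep those with exactly 1 one-bits:
r=41=101001 popcount=3 -> skip
r=42=101010 popcount=3 -> skip
r=43=101011 popcount=4 -> skip
r=44=101100 popcount=3 -> skip
r=45=101101 popcount=4 -> skip
r=46=101110 popcount=4 -> skip
r=47=101111 popcount=5 -> skip
r=48=110000 popcount=2 -> skip
r=49=110001 popcount=3 -> skip
r=50=110010 popcount=3 -> skip
r=51=110011 popcount=4 -> skip
r=52=110100 popcount=3 -> skip
r=53=110101 popcount=4 -> skip
r=54=110110 popcount=4 -> skip
r=55=110111 popcount=5 -> skip
r=56=111000 popcount=3 -> skip
r=57=111001 popcount=4 -> skip
r=58=111010 popcount=4 -> skip
r=59=111011 popcount=5 -> skip
r=60=111100 popcount=4 -> skip
r=61=111101 popcount=5 -> skip
r=62=111110 popcount=5 -> skip
r=63=111111 popcount=6 -> skip
r=64=1000000 popcount=1 -> KEEP
r=65=1000001 popcount=2 -> skip
r=66=1000010 popcount=2 -> skip
r=67=1000011 popcount=3 -> skip
r=68=1000100 popcount=2 -> skip
r=69=1000101 popcount=3 -> skip
r=70=1000110 popcount=3 -> skip
r=71=1000111 popcount=4 -> skip
r=72=1001000 popcount=2 -> skip
r=73=1001001 popcount=3 -> skip
r=74=1001010 popcount=3 -> skip
r=75=1001011 popcount=4 -> skip
Kept rows: 64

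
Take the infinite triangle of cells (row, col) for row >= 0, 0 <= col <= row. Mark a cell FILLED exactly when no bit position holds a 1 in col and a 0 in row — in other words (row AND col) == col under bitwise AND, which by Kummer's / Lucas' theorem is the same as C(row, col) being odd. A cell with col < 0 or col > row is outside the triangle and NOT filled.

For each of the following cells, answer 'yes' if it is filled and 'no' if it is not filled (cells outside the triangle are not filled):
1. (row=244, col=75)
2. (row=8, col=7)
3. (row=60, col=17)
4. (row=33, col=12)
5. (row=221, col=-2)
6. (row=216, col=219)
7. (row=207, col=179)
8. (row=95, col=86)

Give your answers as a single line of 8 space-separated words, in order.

Answer: no no no no no no no yes

Derivation:
(244,75): row=0b11110100, col=0b1001011, row AND col = 0b1000000 = 64; 64 != 75 -> empty
(8,7): row=0b1000, col=0b111, row AND col = 0b0 = 0; 0 != 7 -> empty
(60,17): row=0b111100, col=0b10001, row AND col = 0b10000 = 16; 16 != 17 -> empty
(33,12): row=0b100001, col=0b1100, row AND col = 0b0 = 0; 0 != 12 -> empty
(221,-2): col outside [0, 221] -> not filled
(216,219): col outside [0, 216] -> not filled
(207,179): row=0b11001111, col=0b10110011, row AND col = 0b10000011 = 131; 131 != 179 -> empty
(95,86): row=0b1011111, col=0b1010110, row AND col = 0b1010110 = 86; 86 == 86 -> filled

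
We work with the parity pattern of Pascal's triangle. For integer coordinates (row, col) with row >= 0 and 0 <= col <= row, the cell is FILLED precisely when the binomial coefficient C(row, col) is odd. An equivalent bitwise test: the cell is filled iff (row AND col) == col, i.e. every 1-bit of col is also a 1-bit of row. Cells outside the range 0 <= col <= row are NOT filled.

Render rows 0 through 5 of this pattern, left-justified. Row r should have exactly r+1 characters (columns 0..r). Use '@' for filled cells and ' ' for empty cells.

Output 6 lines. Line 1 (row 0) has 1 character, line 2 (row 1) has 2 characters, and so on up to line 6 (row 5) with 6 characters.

Answer: @
@@
@ @
@@@@
@   @
@@  @@

Derivation:
r0=0: @
r1=1: @@
r2=10: @ @
r3=11: @@@@
r4=100: @   @
r5=101: @@  @@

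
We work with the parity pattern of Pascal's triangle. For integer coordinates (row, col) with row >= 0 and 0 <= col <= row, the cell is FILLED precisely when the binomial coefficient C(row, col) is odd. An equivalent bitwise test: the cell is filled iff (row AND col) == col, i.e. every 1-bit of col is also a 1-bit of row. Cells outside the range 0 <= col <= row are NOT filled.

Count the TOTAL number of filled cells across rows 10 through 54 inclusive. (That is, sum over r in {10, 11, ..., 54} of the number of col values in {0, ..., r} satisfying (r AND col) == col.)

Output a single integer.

Answer: 448

Derivation:
r10=1010 pc2: +4 =4
r11=1011 pc3: +8 =12
r12=1100 pc2: +4 =16
r13=1101 pc3: +8 =24
r14=1110 pc3: +8 =32
r15=1111 pc4: +16 =48
r16=10000 pc1: +2 =50
r17=10001 pc2: +4 =54
r18=10010 pc2: +4 =58
r19=10011 pc3: +8 =66
r20=10100 pc2: +4 =70
r21=10101 pc3: +8 =78
r22=10110 pc3: +8 =86
r23=10111 pc4: +16 =102
r24=11000 pc2: +4 =106
r25=11001 pc3: +8 =114
r26=11010 pc3: +8 =122
r27=11011 pc4: +16 =138
r28=11100 pc3: +8 =146
r29=11101 pc4: +16 =162
r30=11110 pc4: +16 =178
r31=11111 pc5: +32 =210
r32=100000 pc1: +2 =212
r33=100001 pc2: +4 =216
r34=100010 pc2: +4 =220
r35=100011 pc3: +8 =228
r36=100100 pc2: +4 =232
r37=100101 pc3: +8 =240
r38=100110 pc3: +8 =248
r39=100111 pc4: +16 =264
r40=101000 pc2: +4 =268
r41=101001 pc3: +8 =276
r42=101010 pc3: +8 =284
r43=101011 pc4: +16 =300
r44=101100 pc3: +8 =308
r45=101101 pc4: +16 =324
r46=101110 pc4: +16 =340
r47=101111 pc5: +32 =372
r48=110000 pc2: +4 =376
r49=110001 pc3: +8 =384
r50=110010 pc3: +8 =392
r51=110011 pc4: +16 =408
r52=110100 pc3: +8 =416
r53=110101 pc4: +16 =432
r54=110110 pc4: +16 =448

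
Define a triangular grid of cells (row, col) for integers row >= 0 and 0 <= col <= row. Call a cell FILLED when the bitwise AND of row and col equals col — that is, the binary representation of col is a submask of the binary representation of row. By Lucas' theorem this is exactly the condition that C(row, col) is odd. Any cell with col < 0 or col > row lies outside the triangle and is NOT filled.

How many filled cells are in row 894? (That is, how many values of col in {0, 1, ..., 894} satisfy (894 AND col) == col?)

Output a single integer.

Answer: 256

Derivation:
894 in binary = 1101111110
popcount(894) = number of 1-bits in 1101111110 = 8
A col c satisfies (894 AND c) == c iff every set bit of c is also set in 894; each of the 8 set bits of 894 can independently be on or off in c.
count = 2^8 = 256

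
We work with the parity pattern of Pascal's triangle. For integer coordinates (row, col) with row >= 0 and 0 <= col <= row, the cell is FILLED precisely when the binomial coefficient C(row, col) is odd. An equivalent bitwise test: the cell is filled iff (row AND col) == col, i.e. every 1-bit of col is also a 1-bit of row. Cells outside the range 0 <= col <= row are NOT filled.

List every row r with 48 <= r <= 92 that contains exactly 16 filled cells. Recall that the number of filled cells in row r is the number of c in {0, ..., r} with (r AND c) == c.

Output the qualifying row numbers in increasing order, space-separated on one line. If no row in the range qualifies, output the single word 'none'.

Answer: 51 53 54 57 58 60 71 75 77 78 83 85 86 89 90 92

Derivation:
Row r has 2^popcount(r) filled cells, so we need popcount(r) = log2(16) = 4.
Scan r = 48..92 and keep those with exactly 4 one-bits:
r=48=110000 popcount=2 -> skip
r=49=110001 popcount=3 -> skip
r=50=110010 popcount=3 -> skip
r=51=110011 popcount=4 -> KEEP
r=52=110100 popcount=3 -> skip
r=53=110101 popcount=4 -> KEEP
r=54=110110 popcount=4 -> KEEP
r=55=110111 popcount=5 -> skip
r=56=111000 popcount=3 -> skip
r=57=111001 popcount=4 -> KEEP
r=58=111010 popcount=4 -> KEEP
r=59=111011 popcount=5 -> skip
r=60=111100 popcount=4 -> KEEP
r=61=111101 popcount=5 -> skip
r=62=111110 popcount=5 -> skip
r=63=111111 popcount=6 -> skip
r=64=1000000 popcount=1 -> skip
r=65=1000001 popcount=2 -> skip
r=66=1000010 popcount=2 -> skip
r=67=1000011 popcount=3 -> skip
r=68=1000100 popcount=2 -> skip
r=69=1000101 popcount=3 -> skip
r=70=1000110 popcount=3 -> skip
r=71=1000111 popcount=4 -> KEEP
r=72=1001000 popcount=2 -> skip
r=73=1001001 popcount=3 -> skip
r=74=1001010 popcount=3 -> skip
r=75=1001011 popcount=4 -> KEEP
r=76=1001100 popcount=3 -> skip
r=77=1001101 popcount=4 -> KEEP
r=78=1001110 popcount=4 -> KEEP
r=79=1001111 popcount=5 -> skip
r=80=1010000 popcount=2 -> skip
r=81=1010001 popcount=3 -> skip
r=82=1010010 popcount=3 -> skip
r=83=1010011 popcount=4 -> KEEP
r=84=1010100 popcount=3 -> skip
r=85=1010101 popcount=4 -> KEEP
r=86=1010110 popcount=4 -> KEEP
r=87=1010111 popcount=5 -> skip
r=88=1011000 popcount=3 -> skip
r=89=1011001 popcount=4 -> KEEP
r=90=1011010 popcount=4 -> KEEP
r=91=1011011 popcount=5 -> skip
r=92=1011100 popcount=4 -> KEEP
Kept rows: 51 53 54 57 58 60 71 75 77 78 83 85 86 89 90 92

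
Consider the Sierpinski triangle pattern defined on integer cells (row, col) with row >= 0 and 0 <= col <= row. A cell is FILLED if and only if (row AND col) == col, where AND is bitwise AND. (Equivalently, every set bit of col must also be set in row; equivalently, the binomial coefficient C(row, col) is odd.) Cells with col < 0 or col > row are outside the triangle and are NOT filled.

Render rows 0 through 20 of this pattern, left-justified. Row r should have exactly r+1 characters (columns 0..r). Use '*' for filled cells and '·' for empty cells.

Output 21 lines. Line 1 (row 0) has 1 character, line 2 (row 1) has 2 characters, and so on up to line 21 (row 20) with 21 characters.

Answer: *
**
*·*
****
*···*
**··**
*·*·*·*
********
*·······*
**······**
*·*·····*·*
****····****
*···*···*···*
**··**··**··**
*·*·*·*·*·*·*·*
****************
*···············*
**··············**
*·*·············*·*
****············****
*···*···········*···*

Derivation:
r0=0: *
r1=1: **
r2=10: *·*
r3=11: ****
r4=100: *···*
r5=101: **··**
r6=110: *·*·*·*
r7=111: ********
r8=1000: *·······*
r9=1001: **······**
r10=1010: *·*·····*·*
r11=1011: ****····****
r12=1100: *···*···*···*
r13=1101: **··**··**··**
r14=1110: *·*·*·*·*·*·*·*
r15=1111: ****************
r16=10000: *···············*
r17=10001: **··············**
r18=10010: *·*·············*·*
r19=10011: ****············****
r20=10100: *···*···········*···*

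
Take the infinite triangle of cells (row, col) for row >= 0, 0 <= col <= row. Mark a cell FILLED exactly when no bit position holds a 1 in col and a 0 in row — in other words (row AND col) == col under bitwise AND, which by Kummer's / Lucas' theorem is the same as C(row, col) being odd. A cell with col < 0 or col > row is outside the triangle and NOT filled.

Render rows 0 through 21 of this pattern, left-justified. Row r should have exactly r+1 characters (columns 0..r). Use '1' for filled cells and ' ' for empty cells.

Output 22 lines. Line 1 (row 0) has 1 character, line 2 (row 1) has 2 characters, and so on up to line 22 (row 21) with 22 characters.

Answer: 1
11
1 1
1111
1   1
11  11
1 1 1 1
11111111
1       1
11      11
1 1     1 1
1111    1111
1   1   1   1
11  11  11  11
1 1 1 1 1 1 1 1
1111111111111111
1               1
11              11
1 1             1 1
1111            1111
1   1           1   1
11  11          11  11

Derivation:
r0=0: 1
r1=1: 11
r2=10: 1 1
r3=11: 1111
r4=100: 1   1
r5=101: 11  11
r6=110: 1 1 1 1
r7=111: 11111111
r8=1000: 1       1
r9=1001: 11      11
r10=1010: 1 1     1 1
r11=1011: 1111    1111
r12=1100: 1   1   1   1
r13=1101: 11  11  11  11
r14=1110: 1 1 1 1 1 1 1 1
r15=1111: 1111111111111111
r16=10000: 1               1
r17=10001: 11              11
r18=10010: 1 1             1 1
r19=10011: 1111            1111
r20=10100: 1   1           1   1
r21=10101: 11  11          11  11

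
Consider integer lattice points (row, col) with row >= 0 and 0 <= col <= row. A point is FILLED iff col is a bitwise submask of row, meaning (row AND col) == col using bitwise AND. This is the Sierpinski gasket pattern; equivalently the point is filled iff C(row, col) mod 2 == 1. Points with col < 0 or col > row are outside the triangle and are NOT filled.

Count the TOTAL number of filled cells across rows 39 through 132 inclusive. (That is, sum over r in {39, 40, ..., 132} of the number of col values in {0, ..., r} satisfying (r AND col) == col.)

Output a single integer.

Answer: 1928

Derivation:
r39=100111 pc4: +16 =16
r40=101000 pc2: +4 =20
r41=101001 pc3: +8 =28
r42=101010 pc3: +8 =36
r43=101011 pc4: +16 =52
r44=101100 pc3: +8 =60
r45=101101 pc4: +16 =76
r46=101110 pc4: +16 =92
r47=101111 pc5: +32 =124
r48=110000 pc2: +4 =128
r49=110001 pc3: +8 =136
r50=110010 pc3: +8 =144
r51=110011 pc4: +16 =160
r52=110100 pc3: +8 =168
r53=110101 pc4: +16 =184
r54=110110 pc4: +16 =200
r55=110111 pc5: +32 =232
r56=111000 pc3: +8 =240
r57=111001 pc4: +16 =256
r58=111010 pc4: +16 =272
r59=111011 pc5: +32 =304
r60=111100 pc4: +16 =320
r61=111101 pc5: +32 =352
r62=111110 pc5: +32 =384
r63=111111 pc6: +64 =448
r64=1000000 pc1: +2 =450
r65=1000001 pc2: +4 =454
r66=1000010 pc2: +4 =458
r67=1000011 pc3: +8 =466
r68=1000100 pc2: +4 =470
r69=1000101 pc3: +8 =478
r70=1000110 pc3: +8 =486
r71=1000111 pc4: +16 =502
r72=1001000 pc2: +4 =506
r73=1001001 pc3: +8 =514
r74=1001010 pc3: +8 =522
r75=1001011 pc4: +16 =538
r76=1001100 pc3: +8 =546
r77=1001101 pc4: +16 =562
r78=1001110 pc4: +16 =578
r79=1001111 pc5: +32 =610
r80=1010000 pc2: +4 =614
r81=1010001 pc3: +8 =622
r82=1010010 pc3: +8 =630
r83=1010011 pc4: +16 =646
r84=1010100 pc3: +8 =654
r85=1010101 pc4: +16 =670
r86=1010110 pc4: +16 =686
r87=1010111 pc5: +32 =718
r88=1011000 pc3: +8 =726
r89=1011001 pc4: +16 =742
r90=1011010 pc4: +16 =758
r91=1011011 pc5: +32 =790
r92=1011100 pc4: +16 =806
r93=1011101 pc5: +32 =838
r94=1011110 pc5: +32 =870
r95=1011111 pc6: +64 =934
r96=1100000 pc2: +4 =938
r97=1100001 pc3: +8 =946
r98=1100010 pc3: +8 =954
r99=1100011 pc4: +16 =970
r100=1100100 pc3: +8 =978
r101=1100101 pc4: +16 =994
r102=1100110 pc4: +16 =1010
r103=1100111 pc5: +32 =1042
r104=1101000 pc3: +8 =1050
r105=1101001 pc4: +16 =1066
r106=1101010 pc4: +16 =1082
r107=1101011 pc5: +32 =1114
r108=1101100 pc4: +16 =1130
r109=1101101 pc5: +32 =1162
r110=1101110 pc5: +32 =1194
r111=1101111 pc6: +64 =1258
r112=1110000 pc3: +8 =1266
r113=1110001 pc4: +16 =1282
r114=1110010 pc4: +16 =1298
r115=1110011 pc5: +32 =1330
r116=1110100 pc4: +16 =1346
r117=1110101 pc5: +32 =1378
r118=1110110 pc5: +32 =1410
r119=1110111 pc6: +64 =1474
r120=1111000 pc4: +16 =1490
r121=1111001 pc5: +32 =1522
r122=1111010 pc5: +32 =1554
r123=1111011 pc6: +64 =1618
r124=1111100 pc5: +32 =1650
r125=1111101 pc6: +64 =1714
r126=1111110 pc6: +64 =1778
r127=1111111 pc7: +128 =1906
r128=10000000 pc1: +2 =1908
r129=10000001 pc2: +4 =1912
r130=10000010 pc2: +4 =1916
r131=10000011 pc3: +8 =1924
r132=10000100 pc2: +4 =1928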